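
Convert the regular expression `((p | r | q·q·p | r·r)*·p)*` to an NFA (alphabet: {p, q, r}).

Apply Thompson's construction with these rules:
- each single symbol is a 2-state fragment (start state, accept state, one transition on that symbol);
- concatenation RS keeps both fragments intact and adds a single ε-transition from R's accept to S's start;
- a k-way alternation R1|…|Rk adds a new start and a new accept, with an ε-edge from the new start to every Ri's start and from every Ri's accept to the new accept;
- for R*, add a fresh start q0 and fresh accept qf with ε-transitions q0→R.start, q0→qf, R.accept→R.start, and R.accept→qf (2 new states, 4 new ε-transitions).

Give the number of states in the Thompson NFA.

22

By structural recursion:
Each of the 8 symbol leaves contributes a 2-state fragment.
  q·q·p → 6 states
  r·r → 4 states
  p | r | q·q·p | r·r → 16 states
  (p | r | q·q·p | r·r)* → 18 states
  (p | r | q·q·p | r·r)*·p → 20 states
  ((p | r | q·q·p | r·r)*·p)* → 22 states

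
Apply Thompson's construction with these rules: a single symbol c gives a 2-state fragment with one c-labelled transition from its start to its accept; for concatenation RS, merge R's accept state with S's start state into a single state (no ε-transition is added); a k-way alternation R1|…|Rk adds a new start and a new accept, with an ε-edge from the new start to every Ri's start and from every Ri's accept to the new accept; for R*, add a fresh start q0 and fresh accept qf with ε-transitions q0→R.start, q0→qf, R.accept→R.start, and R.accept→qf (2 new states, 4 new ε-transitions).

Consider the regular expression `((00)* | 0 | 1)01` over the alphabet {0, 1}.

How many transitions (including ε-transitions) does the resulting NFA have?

16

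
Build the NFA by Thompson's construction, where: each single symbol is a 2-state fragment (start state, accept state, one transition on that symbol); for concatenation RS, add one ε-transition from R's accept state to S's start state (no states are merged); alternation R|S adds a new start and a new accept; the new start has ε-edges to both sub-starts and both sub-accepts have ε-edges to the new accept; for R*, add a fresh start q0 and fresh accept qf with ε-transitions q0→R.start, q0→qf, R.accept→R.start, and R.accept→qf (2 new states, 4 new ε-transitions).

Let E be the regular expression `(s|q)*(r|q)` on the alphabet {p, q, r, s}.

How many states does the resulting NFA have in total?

14

Bottom-up over the parse tree:
Each of the 4 symbol leaves contributes a 2-state fragment.
  s|q — 6 states
  (s|q)* — 8 states
  r|q — 6 states
  (s|q)*(r|q) — 14 states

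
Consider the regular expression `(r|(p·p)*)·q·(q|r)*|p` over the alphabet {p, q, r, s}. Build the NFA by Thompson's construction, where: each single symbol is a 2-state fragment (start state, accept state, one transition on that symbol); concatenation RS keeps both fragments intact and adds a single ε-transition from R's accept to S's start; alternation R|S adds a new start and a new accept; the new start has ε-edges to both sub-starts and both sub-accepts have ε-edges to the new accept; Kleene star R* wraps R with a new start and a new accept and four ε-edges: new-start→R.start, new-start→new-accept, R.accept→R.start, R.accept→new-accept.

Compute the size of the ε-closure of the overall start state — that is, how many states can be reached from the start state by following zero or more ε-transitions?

Let C(F) = |ε-closure(F.start)| within fragment F, and note whether F accepts ε. Symbol fragments have C = 1 and do not accept ε. Then:
  p·p → |closure| equals the left operand's closure size = 1 (its accept is not ε-reachable, so the closure stops there)
  (p·p)* → new start has ε-edges to the inner start and to the new accept, so |closure| = 2 + 1 = 3
  r|(p·p)* → |closure| = 1 (new start) + (1 + 3) + 1 (new accept, since some branch ε-reaches its own accept) = 6
  q|r → |closure| = 1 + 1 + 1 = 3 (the new accept is not ε-reachable since no branch accepts ε)
  (q|r)* → new start has ε-edges to the inner start and to the new accept, so |closure| = 2 + 3 = 5
  (r|(p·p)*)·q·(q|r)* → |closure| = 6 + 1 = 7 (closure spills across the concat boundary because the left factor accepts ε)
  (r|(p·p)*)·q·(q|r)*|p → |closure| = 1 + 7 + 1 = 9 (the new accept is not ε-reachable since no branch accepts ε)

9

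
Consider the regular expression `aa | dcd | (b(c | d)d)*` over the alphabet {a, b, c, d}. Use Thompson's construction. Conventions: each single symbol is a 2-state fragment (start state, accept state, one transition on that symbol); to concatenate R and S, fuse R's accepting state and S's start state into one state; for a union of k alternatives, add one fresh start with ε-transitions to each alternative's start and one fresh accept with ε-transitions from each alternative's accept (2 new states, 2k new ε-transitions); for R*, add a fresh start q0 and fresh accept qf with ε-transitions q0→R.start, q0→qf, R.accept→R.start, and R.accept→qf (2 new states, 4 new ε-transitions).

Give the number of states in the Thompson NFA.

19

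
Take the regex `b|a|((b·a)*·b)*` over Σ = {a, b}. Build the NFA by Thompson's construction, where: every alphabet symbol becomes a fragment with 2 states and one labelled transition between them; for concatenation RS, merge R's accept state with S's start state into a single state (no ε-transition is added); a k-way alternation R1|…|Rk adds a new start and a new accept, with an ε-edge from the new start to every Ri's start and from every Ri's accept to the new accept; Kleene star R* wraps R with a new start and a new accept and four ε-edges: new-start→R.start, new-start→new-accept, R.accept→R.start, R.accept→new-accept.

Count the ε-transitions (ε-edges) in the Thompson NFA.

14

Recursing over subexpressions:
Each of the 5 symbol leaves contributes 0 ε-transitions.
  b·a : 0 ε-transitions
  (b·a)* : 4 ε-transitions
  (b·a)*·b : 4 ε-transitions
  ((b·a)*·b)* : 8 ε-transitions
  b|a|((b·a)*·b)* : 14 ε-transitions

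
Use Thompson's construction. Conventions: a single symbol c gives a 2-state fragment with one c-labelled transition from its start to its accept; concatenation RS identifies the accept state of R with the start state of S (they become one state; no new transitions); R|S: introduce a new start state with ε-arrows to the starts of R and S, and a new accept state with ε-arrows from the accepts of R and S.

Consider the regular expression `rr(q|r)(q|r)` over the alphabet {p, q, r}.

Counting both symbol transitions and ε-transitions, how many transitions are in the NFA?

14

Per subexpression:
Each of the 6 symbol leaves contributes 1 transition (1 symbol, 0 ε).
  q|r : 6 transitions (2 symbol, 4 ε)
  q|r : 6 transitions (2 symbol, 4 ε)
  rr(q|r)(q|r) : 14 transitions (6 symbol, 8 ε)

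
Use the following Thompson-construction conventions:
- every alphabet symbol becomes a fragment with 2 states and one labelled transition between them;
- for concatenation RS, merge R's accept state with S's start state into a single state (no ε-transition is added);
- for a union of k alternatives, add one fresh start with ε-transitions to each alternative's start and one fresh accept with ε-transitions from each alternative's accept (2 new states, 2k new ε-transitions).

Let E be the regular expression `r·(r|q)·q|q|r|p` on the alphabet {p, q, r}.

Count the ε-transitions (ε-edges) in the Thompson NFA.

12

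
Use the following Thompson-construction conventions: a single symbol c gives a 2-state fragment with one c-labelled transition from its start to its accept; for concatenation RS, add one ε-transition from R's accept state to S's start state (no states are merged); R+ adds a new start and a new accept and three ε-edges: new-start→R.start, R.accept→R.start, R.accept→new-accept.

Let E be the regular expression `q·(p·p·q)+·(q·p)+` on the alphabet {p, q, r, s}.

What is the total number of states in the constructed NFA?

16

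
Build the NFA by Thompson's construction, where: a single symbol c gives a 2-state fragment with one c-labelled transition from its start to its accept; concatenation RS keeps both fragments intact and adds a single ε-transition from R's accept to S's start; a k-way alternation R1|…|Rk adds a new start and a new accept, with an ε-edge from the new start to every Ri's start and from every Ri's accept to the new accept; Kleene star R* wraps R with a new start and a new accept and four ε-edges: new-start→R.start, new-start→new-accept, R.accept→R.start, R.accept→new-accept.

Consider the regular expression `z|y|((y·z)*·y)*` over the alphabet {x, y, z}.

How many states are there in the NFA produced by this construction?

Bottom-up over the parse tree:
Each of the 5 symbol leaves contributes a 2-state fragment.
  y·z — 4 states
  (y·z)* — 6 states
  (y·z)*·y — 8 states
  ((y·z)*·y)* — 10 states
  z|y|((y·z)*·y)* — 16 states

16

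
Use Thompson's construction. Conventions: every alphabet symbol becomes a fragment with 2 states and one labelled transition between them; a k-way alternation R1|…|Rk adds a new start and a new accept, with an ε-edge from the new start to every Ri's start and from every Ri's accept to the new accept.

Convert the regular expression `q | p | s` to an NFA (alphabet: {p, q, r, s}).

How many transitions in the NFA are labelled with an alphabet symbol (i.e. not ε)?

Building bottom-up:
Each of the 3 symbol leaves contributes exactly 1 symbol transition.
  q | p | s : 3 symbol transitions

3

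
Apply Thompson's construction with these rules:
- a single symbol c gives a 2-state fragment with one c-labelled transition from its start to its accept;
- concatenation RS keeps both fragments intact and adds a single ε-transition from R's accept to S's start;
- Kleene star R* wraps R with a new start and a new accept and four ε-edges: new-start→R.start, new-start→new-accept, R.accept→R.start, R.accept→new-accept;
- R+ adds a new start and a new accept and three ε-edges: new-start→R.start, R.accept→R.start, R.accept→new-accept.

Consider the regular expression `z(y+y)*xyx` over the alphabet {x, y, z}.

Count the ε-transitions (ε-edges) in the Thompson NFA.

12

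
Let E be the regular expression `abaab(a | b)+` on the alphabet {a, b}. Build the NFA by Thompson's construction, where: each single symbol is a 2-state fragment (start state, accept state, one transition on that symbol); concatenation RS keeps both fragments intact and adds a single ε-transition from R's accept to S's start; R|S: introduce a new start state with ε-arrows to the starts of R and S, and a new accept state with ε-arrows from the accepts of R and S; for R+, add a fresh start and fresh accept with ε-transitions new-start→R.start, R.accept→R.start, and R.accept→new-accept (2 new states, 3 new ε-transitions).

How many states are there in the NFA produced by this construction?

18

Bottom-up over the parse tree:
Each of the 7 symbol leaves contributes a 2-state fragment.
  a | b : 6 states
  (a | b)+ : 8 states
  abaab(a | b)+ : 18 states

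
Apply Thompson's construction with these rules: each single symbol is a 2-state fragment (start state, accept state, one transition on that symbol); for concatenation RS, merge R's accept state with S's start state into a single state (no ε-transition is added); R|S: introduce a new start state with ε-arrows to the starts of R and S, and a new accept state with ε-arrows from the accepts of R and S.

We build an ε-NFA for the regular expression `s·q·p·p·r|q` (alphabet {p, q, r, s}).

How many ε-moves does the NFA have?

4

Building bottom-up:
Each of the 6 symbol leaves contributes 0 ε-transitions.
  s·q·p·p·r → 0 ε-transitions
  s·q·p·p·r|q → 4 ε-transitions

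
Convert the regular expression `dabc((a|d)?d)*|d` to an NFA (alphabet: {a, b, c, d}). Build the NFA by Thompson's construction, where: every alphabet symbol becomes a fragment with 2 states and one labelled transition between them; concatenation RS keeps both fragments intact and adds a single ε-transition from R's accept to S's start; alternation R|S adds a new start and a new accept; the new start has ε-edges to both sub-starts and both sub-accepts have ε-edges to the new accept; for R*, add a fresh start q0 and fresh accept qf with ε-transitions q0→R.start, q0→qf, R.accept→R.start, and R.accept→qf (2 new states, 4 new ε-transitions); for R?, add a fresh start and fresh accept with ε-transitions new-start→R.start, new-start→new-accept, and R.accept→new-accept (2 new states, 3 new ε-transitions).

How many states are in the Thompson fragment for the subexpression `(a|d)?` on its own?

8

Fragment for `(a|d)?`:
Each of the 2 symbol leaves contributes a 2-state fragment.
  a|d : 6 states
  (a|d)? : 8 states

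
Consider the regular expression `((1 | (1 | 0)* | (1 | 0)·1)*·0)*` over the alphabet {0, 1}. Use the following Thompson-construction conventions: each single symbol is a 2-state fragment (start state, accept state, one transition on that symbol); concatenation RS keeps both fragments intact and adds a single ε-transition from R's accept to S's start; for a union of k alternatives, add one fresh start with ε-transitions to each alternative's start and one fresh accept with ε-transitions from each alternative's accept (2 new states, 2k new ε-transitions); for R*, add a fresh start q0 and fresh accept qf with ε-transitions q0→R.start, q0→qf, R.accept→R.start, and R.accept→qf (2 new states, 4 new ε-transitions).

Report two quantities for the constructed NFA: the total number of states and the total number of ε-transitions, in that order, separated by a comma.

Per subexpression:
Each of the 7 symbol leaves contributes 2 states and 0 ε-transitions.
  1 | 0 — 6 states, 4 ε-transitions
  (1 | 0)* — 8 states, 8 ε-transitions
  1 | 0 — 6 states, 4 ε-transitions
  (1 | 0)·1 — 8 states, 5 ε-transitions
  1 | (1 | 0)* | (1 | 0)·1 — 20 states, 19 ε-transitions
  (1 | (1 | 0)* | (1 | 0)·1)* — 22 states, 23 ε-transitions
  (1 | (1 | 0)* | (1 | 0)·1)*·0 — 24 states, 24 ε-transitions
  ((1 | (1 | 0)* | (1 | 0)·1)*·0)* — 26 states, 28 ε-transitions

26, 28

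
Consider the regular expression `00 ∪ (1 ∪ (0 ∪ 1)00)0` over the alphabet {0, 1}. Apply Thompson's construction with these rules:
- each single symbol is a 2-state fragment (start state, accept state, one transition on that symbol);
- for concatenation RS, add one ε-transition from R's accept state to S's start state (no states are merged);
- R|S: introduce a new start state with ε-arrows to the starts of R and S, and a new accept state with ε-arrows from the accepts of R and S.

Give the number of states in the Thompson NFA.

Per subexpression:
Each of the 8 symbol leaves contributes a 2-state fragment.
  00 = 4 states
  0 ∪ 1 = 6 states
  (0 ∪ 1)00 = 10 states
  1 ∪ (0 ∪ 1)00 = 14 states
  (1 ∪ (0 ∪ 1)00)0 = 16 states
  00 ∪ (1 ∪ (0 ∪ 1)00)0 = 22 states

22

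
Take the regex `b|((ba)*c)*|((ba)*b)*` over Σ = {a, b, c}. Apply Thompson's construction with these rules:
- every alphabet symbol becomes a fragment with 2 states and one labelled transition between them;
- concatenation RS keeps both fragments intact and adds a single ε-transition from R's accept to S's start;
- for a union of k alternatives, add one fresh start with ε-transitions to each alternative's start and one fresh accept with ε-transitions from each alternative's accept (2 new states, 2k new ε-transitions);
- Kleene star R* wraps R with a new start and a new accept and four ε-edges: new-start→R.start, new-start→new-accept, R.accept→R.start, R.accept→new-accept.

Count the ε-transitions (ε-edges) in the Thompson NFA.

26

Building bottom-up:
Each of the 7 symbol leaves contributes 0 ε-transitions.
  ba — 1 ε-transition
  (ba)* — 5 ε-transitions
  (ba)*c — 6 ε-transitions
  ((ba)*c)* — 10 ε-transitions
  ba — 1 ε-transition
  (ba)* — 5 ε-transitions
  (ba)*b — 6 ε-transitions
  ((ba)*b)* — 10 ε-transitions
  b|((ba)*c)*|((ba)*b)* — 26 ε-transitions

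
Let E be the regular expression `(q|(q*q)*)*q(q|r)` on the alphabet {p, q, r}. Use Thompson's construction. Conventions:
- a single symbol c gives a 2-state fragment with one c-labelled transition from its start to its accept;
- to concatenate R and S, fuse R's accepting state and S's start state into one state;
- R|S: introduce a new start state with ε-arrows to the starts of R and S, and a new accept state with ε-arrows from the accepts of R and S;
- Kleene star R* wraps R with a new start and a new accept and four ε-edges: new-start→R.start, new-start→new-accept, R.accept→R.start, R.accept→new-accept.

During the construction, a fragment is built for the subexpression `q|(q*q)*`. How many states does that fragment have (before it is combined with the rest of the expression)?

11

Fragment for `q|(q*q)*`:
Each of the 3 symbol leaves contributes a 2-state fragment.
  q* — 4 states
  q*q — 5 states
  (q*q)* — 7 states
  q|(q*q)* — 11 states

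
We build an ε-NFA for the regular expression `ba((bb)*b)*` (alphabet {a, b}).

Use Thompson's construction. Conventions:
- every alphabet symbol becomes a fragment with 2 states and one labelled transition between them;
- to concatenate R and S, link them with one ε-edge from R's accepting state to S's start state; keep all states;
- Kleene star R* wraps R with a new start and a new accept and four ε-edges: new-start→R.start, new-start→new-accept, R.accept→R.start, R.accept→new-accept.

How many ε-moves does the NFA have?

Recursing over subexpressions:
Each of the 5 symbol leaves contributes 0 ε-transitions.
  bb — 1 ε-transition
  (bb)* — 5 ε-transitions
  (bb)*b — 6 ε-transitions
  ((bb)*b)* — 10 ε-transitions
  ba((bb)*b)* — 12 ε-transitions

12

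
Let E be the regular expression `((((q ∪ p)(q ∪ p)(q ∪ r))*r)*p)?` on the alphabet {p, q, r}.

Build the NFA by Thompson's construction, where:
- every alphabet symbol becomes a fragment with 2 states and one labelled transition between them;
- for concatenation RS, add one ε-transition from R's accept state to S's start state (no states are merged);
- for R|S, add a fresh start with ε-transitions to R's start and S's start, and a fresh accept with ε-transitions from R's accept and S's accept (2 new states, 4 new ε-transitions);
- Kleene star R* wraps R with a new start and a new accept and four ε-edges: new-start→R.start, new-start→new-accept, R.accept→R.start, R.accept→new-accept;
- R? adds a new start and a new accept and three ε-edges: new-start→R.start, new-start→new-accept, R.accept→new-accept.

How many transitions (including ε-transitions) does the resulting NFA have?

Bottom-up over the parse tree:
Each of the 8 symbol leaves contributes 1 transition (1 symbol, 0 ε).
  q ∪ p → 6 transitions (2 symbol, 4 ε)
  q ∪ p → 6 transitions (2 symbol, 4 ε)
  q ∪ r → 6 transitions (2 symbol, 4 ε)
  (q ∪ p)(q ∪ p)(q ∪ r) → 20 transitions (6 symbol, 14 ε)
  ((q ∪ p)(q ∪ p)(q ∪ r))* → 24 transitions (6 symbol, 18 ε)
  ((q ∪ p)(q ∪ p)(q ∪ r))*r → 26 transitions (7 symbol, 19 ε)
  (((q ∪ p)(q ∪ p)(q ∪ r))*r)* → 30 transitions (7 symbol, 23 ε)
  (((q ∪ p)(q ∪ p)(q ∪ r))*r)*p → 32 transitions (8 symbol, 24 ε)
  ((((q ∪ p)(q ∪ p)(q ∪ r))*r)*p)? → 35 transitions (8 symbol, 27 ε)

35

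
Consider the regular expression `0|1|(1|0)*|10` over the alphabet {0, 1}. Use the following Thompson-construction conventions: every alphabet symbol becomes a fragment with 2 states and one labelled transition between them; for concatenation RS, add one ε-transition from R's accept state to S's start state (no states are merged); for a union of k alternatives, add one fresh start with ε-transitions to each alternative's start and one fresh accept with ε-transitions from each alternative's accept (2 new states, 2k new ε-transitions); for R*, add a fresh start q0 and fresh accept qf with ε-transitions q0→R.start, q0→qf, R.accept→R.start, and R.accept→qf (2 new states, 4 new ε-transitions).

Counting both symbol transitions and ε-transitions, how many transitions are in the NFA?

23

Per subexpression:
Each of the 6 symbol leaves contributes 1 transition (1 symbol, 0 ε).
  1|0 : 6 transitions (2 symbol, 4 ε)
  (1|0)* : 10 transitions (2 symbol, 8 ε)
  10 : 3 transitions (2 symbol, 1 ε)
  0|1|(1|0)*|10 : 23 transitions (6 symbol, 17 ε)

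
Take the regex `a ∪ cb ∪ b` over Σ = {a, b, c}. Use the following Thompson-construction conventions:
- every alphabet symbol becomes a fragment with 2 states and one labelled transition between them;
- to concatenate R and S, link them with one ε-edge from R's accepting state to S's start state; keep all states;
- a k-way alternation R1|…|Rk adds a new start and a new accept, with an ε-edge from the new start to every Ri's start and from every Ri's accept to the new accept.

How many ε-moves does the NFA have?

7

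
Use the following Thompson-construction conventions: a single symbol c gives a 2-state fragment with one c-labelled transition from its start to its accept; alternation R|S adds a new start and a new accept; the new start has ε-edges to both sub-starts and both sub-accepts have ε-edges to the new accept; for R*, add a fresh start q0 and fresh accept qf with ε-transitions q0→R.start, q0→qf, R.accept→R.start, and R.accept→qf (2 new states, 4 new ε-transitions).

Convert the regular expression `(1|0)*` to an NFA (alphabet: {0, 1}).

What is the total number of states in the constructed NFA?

Per subexpression:
Each of the 2 symbol leaves contributes a 2-state fragment.
  1|0 : 6 states
  (1|0)* : 8 states

8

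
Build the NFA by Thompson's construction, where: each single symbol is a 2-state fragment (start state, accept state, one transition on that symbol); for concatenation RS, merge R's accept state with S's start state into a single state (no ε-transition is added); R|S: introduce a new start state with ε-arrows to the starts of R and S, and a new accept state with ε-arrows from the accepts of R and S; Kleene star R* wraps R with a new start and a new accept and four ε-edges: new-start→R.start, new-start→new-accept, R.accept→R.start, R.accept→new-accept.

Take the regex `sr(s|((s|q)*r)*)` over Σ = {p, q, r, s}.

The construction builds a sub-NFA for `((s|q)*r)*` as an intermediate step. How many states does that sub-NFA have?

11

Fragment for `((s|q)*r)*`:
Each of the 3 symbol leaves contributes a 2-state fragment.
  s|q : 6 states
  (s|q)* : 8 states
  (s|q)*r : 9 states
  ((s|q)*r)* : 11 states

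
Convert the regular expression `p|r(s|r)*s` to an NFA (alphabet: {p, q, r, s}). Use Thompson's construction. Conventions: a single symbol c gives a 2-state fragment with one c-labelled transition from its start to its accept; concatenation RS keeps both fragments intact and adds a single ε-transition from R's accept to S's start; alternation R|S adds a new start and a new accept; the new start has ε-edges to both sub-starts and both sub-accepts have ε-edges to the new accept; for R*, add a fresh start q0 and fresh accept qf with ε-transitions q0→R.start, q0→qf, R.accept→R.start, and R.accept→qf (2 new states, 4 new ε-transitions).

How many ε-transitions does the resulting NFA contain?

14

Bottom-up over the parse tree:
Each of the 5 symbol leaves contributes 0 ε-transitions.
  s|r : 4 ε-transitions
  (s|r)* : 8 ε-transitions
  r(s|r)*s : 10 ε-transitions
  p|r(s|r)*s : 14 ε-transitions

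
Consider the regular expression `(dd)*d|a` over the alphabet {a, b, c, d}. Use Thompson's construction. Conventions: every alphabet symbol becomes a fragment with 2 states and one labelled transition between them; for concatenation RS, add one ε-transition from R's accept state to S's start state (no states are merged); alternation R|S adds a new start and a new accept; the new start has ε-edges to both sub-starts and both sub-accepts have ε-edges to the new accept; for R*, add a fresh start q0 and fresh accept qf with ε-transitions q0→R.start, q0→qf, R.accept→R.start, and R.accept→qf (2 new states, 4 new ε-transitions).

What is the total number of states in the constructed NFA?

12

Bottom-up over the parse tree:
Each of the 4 symbol leaves contributes a 2-state fragment.
  dd — 4 states
  (dd)* — 6 states
  (dd)*d — 8 states
  (dd)*d|a — 12 states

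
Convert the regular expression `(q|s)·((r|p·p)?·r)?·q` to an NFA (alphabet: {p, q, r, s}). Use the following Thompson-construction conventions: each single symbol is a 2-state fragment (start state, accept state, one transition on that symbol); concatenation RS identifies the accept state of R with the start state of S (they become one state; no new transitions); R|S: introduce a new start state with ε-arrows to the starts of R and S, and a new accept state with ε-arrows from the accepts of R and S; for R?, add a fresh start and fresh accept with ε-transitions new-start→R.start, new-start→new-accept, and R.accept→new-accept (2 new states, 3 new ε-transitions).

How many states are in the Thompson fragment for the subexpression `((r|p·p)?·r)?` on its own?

Fragment for `((r|p·p)?·r)?`:
Each of the 4 symbol leaves contributes a 2-state fragment.
  p·p : 3 states
  r|p·p : 7 states
  (r|p·p)? : 9 states
  (r|p·p)?·r : 10 states
  ((r|p·p)?·r)? : 12 states

12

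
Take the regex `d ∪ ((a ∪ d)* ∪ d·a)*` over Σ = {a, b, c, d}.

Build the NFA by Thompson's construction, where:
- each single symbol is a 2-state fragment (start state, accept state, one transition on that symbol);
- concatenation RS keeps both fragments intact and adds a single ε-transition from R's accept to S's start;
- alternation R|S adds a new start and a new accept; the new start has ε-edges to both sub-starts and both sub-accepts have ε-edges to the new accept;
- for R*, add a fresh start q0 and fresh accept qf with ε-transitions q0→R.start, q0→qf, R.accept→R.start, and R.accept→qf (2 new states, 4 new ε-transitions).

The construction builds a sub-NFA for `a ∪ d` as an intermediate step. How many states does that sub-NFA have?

6

Fragment for `a ∪ d`:
Each of the 2 symbol leaves contributes a 2-state fragment.
  a ∪ d → 6 states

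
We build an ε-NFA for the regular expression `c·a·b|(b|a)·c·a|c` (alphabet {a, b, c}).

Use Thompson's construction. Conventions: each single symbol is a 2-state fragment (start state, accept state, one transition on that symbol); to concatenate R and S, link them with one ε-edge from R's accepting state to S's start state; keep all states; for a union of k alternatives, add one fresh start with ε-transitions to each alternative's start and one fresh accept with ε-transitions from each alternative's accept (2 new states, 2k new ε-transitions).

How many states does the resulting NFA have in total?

20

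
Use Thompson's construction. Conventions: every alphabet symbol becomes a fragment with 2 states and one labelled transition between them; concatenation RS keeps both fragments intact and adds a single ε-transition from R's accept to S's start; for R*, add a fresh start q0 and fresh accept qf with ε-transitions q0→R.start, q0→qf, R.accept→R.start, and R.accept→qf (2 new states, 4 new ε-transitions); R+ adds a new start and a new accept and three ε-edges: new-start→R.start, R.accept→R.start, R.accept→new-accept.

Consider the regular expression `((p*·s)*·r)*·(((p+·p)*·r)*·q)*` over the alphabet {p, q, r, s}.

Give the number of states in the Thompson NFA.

28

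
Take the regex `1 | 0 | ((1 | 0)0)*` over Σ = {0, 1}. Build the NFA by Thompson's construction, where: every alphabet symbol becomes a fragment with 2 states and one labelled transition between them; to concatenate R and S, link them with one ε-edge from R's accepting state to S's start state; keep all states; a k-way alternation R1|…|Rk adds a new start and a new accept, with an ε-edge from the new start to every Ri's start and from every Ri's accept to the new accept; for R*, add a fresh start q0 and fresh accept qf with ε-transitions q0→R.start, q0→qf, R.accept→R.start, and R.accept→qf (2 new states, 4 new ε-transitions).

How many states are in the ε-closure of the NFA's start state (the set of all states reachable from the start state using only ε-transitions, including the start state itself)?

Work bottom-up. For each fragment F, track |ε-closure(F.start)| and whether F's accept lies in that closure (i.e. whether F accepts ε). A single-symbol fragment has closure size 1 and does not accept ε.
  1 | 0 — new start ε-reaches every alternative's start; none of them accept ε, so the new accept is not reached: C = 1 + 1 + 1 = 3
  (1 | 0)0 — C equals the left operand's closure size = 3 (its accept is not ε-reachable, so the closure stops there)
  ((1 | 0)0)* — the star's fresh start ε-reaches both the body's start and the fresh accept: C = 2 + 3 = 5
  1 | 0 | ((1 | 0)0)* — new start ε-reaches every alternative's start; at least one alternative accepts ε, so the union's new accept is reached too: C = 1 + 1 + 1 + 5 + 1 = 9

9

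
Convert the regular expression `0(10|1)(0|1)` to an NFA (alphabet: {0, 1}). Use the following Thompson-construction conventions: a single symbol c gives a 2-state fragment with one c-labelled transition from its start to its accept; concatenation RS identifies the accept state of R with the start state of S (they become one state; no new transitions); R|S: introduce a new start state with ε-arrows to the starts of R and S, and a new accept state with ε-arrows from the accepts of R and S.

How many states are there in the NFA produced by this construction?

Recursing over subexpressions:
Each of the 6 symbol leaves contributes a 2-state fragment.
  10 : 3 states
  10|1 : 7 states
  0|1 : 6 states
  0(10|1)(0|1) : 13 states

13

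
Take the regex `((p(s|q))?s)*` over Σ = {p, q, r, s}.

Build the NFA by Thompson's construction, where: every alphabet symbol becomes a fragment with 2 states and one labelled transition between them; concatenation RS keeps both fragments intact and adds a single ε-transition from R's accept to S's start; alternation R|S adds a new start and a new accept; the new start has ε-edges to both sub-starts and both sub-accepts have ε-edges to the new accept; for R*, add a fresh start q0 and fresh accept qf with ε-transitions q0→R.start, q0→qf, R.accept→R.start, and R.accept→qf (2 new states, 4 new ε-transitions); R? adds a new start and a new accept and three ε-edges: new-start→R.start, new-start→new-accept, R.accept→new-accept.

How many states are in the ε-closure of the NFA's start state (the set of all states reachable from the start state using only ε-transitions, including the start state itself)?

Let C(F) = |ε-closure(F.start)| within fragment F, and note whether F accepts ε. Symbol fragments have C = 1 and do not accept ε. Then:
  s|q → new start ε-reaches every alternative's start; none of them accept ε, so the new accept is not reached: C = 1 + 1 + 1 = 3
  p(s|q) → same as the first factor's closure: C = 1
  (p(s|q))? → C = 1 (new start) + 1 (body) + 1 (new accept, via ε) = 3
  (p(s|q))?s → C = 3 + 1 = 4 (closure spills across the concat boundary because the left factor accepts ε)
  ((p(s|q))?s)* → C = 1 (new start) + 4 (body) + 1 (new accept) = 6

6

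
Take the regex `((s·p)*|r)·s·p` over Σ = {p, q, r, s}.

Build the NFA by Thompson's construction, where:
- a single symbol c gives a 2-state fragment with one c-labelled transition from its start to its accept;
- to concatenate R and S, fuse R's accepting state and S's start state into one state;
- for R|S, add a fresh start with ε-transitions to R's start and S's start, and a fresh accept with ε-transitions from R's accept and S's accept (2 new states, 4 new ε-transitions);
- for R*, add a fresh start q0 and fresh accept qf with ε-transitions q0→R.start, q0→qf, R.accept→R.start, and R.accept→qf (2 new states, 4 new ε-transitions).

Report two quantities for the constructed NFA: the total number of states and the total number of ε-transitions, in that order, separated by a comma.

11, 8

Recursing over subexpressions:
Each of the 5 symbol leaves contributes 2 states and 0 ε-transitions.
  s·p → 3 states, 0 ε-transitions
  (s·p)* → 5 states, 4 ε-transitions
  (s·p)*|r → 9 states, 8 ε-transitions
  ((s·p)*|r)·s·p → 11 states, 8 ε-transitions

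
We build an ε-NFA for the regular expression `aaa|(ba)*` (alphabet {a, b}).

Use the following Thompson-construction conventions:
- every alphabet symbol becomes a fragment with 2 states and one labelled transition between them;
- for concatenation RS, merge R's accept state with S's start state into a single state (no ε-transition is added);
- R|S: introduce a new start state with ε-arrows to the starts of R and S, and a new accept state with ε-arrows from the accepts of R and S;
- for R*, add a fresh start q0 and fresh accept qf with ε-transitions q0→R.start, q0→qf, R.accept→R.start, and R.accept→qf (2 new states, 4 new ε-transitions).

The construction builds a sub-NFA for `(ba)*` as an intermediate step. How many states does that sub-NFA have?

5

Fragment for `(ba)*`:
Each of the 2 symbol leaves contributes a 2-state fragment.
  ba = 3 states
  (ba)* = 5 states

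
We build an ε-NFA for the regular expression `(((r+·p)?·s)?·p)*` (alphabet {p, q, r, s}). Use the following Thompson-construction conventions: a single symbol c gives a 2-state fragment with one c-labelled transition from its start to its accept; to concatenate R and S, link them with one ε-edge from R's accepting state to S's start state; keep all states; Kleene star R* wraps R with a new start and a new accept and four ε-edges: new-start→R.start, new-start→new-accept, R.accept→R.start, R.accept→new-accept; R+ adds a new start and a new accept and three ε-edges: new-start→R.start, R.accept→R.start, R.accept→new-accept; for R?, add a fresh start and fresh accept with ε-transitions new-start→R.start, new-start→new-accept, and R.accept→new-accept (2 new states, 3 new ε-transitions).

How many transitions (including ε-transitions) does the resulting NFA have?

Recursing over subexpressions:
Each of the 4 symbol leaves contributes 1 transition (1 symbol, 0 ε).
  r+ = 4 transitions (1 symbol, 3 ε)
  r+·p = 6 transitions (2 symbol, 4 ε)
  (r+·p)? = 9 transitions (2 symbol, 7 ε)
  (r+·p)?·s = 11 transitions (3 symbol, 8 ε)
  ((r+·p)?·s)? = 14 transitions (3 symbol, 11 ε)
  ((r+·p)?·s)?·p = 16 transitions (4 symbol, 12 ε)
  (((r+·p)?·s)?·p)* = 20 transitions (4 symbol, 16 ε)

20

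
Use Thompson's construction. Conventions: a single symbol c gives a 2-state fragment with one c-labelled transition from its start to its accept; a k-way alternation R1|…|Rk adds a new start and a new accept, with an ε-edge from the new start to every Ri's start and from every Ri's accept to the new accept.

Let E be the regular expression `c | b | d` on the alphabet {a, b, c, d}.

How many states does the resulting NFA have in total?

8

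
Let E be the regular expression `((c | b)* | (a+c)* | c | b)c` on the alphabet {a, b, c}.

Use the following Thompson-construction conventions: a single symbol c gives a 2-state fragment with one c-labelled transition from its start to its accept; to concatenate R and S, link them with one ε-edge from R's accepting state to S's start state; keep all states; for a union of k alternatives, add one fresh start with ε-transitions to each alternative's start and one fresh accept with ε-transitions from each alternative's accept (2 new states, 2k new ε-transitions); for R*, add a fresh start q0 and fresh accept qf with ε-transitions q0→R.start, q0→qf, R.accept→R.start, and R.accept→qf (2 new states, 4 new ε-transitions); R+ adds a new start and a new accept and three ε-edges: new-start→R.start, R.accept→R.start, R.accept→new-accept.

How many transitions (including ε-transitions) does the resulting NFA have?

32

By structural recursion:
Each of the 7 symbol leaves contributes 1 transition (1 symbol, 0 ε).
  c | b — 6 transitions (2 symbol, 4 ε)
  (c | b)* — 10 transitions (2 symbol, 8 ε)
  a+ — 4 transitions (1 symbol, 3 ε)
  a+c — 6 transitions (2 symbol, 4 ε)
  (a+c)* — 10 transitions (2 symbol, 8 ε)
  (c | b)* | (a+c)* | c | b — 30 transitions (6 symbol, 24 ε)
  ((c | b)* | (a+c)* | c | b)c — 32 transitions (7 symbol, 25 ε)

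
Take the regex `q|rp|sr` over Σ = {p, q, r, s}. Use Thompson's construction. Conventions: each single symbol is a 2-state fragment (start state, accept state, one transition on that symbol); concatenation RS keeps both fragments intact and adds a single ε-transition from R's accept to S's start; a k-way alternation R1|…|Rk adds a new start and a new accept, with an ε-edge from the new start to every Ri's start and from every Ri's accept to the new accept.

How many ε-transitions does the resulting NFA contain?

Building bottom-up:
Each of the 5 symbol leaves contributes 0 ε-transitions.
  rp → 1 ε-transition
  sr → 1 ε-transition
  q|rp|sr → 8 ε-transitions

8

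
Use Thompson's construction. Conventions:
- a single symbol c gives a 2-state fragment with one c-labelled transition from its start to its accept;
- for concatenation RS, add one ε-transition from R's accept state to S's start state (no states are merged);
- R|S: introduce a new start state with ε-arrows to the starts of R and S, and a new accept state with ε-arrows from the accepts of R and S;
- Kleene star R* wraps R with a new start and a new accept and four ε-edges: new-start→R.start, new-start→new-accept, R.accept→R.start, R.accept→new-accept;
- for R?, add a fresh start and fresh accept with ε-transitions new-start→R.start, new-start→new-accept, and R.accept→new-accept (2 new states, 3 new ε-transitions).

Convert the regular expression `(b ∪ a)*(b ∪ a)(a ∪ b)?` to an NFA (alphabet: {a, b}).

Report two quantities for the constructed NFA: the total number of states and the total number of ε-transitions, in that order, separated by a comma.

22, 21

Bottom-up over the parse tree:
Each of the 6 symbol leaves contributes 2 states and 0 ε-transitions.
  b ∪ a : 6 states, 4 ε-transitions
  (b ∪ a)* : 8 states, 8 ε-transitions
  b ∪ a : 6 states, 4 ε-transitions
  a ∪ b : 6 states, 4 ε-transitions
  (a ∪ b)? : 8 states, 7 ε-transitions
  (b ∪ a)*(b ∪ a)(a ∪ b)? : 22 states, 21 ε-transitions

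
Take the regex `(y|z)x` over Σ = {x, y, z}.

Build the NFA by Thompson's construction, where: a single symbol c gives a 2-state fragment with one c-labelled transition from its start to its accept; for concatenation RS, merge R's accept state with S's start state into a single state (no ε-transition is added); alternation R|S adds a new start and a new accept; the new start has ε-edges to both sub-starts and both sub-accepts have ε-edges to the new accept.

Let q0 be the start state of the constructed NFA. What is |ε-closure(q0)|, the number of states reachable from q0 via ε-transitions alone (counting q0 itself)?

3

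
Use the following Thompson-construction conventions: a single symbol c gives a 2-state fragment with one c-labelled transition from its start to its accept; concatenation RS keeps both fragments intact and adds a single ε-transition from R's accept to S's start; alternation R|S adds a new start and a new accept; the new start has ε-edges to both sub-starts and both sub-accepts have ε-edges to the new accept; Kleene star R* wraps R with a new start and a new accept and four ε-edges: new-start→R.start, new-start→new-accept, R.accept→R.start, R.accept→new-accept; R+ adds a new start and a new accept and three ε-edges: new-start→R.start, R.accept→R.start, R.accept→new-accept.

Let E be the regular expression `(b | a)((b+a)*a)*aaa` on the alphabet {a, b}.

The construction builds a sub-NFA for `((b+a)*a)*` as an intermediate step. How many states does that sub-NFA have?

12

Fragment for `((b+a)*a)*`:
Each of the 3 symbol leaves contributes a 2-state fragment.
  b+ — 4 states
  b+a — 6 states
  (b+a)* — 8 states
  (b+a)*a — 10 states
  ((b+a)*a)* — 12 states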